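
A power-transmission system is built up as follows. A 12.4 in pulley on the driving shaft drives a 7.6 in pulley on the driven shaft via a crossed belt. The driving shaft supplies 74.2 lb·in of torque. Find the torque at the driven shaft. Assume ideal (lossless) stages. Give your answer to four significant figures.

45.48 lb·in

After the belt (7.6/12.4): 74.2 × 0.6129 = 45.477 lb·in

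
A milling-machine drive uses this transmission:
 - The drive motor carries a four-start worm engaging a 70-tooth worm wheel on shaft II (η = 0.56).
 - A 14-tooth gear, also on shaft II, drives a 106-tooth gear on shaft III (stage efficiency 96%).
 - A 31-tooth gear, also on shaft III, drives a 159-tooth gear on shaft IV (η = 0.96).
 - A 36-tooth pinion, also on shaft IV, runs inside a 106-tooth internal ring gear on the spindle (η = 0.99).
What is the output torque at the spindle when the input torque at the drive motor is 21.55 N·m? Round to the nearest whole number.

After the worm (70/4): 21.55 × 17.5 × 0.56 = 211.19 N·m
After the gear mesh (106/14): 211.19 × 7.5714 × 0.96 = 1535 N·m
After the gear mesh (159/31): 1535 × 5.129 × 0.96 = 7558.4 N·m
After the internal gear (106/36): 7558.4 × 2.9444 × 0.99 = 22033 N·m

22033 N·m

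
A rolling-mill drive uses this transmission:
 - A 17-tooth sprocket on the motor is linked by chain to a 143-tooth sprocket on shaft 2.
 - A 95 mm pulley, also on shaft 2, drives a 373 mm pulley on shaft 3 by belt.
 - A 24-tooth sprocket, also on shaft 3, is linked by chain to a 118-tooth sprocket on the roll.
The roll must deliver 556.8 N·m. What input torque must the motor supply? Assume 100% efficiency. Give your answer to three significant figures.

3.43 N·m

Overall ratio R = 8.4118 × 3.9263 × 4.9167 = 162.38.
Input torque = output torque / R = 556.8 / 162.38 = 3.4289 N·m.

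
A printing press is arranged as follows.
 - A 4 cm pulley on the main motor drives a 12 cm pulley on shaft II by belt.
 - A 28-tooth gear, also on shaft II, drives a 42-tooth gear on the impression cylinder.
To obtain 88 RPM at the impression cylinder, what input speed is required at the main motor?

Overall ratio R = 3 × 1.5 = 4.5.
Required input speed = output speed × R = 88 × 4.5 = 396 RPM.

396 RPM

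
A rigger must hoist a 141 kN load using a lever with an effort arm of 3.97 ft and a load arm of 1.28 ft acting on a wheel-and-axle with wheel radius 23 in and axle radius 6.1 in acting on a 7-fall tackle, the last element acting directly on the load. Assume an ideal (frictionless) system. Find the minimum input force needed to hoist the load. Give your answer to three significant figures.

Lever MA = effort arm / load arm = 3.97/1.28 = 3.1016.
Wheel-and-axle MA = R/r = 23/6.1 = 3.7705.
Block-and-tackle MA = number of supporting rope parts = 7.
Combined ideal MA = 3.1016 × 3.7705 × 7 = 81.861.
Effort = load / MA = 141 / 81.861 = 1.7224 kN.

1.72 kN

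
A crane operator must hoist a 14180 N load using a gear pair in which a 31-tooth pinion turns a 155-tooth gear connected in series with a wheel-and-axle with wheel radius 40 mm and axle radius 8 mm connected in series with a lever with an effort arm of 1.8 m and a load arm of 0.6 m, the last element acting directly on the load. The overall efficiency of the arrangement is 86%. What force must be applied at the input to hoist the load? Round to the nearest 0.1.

219.8 N

Gear pair MA = 155/31 = 5.
Wheel-and-axle MA = R/r = 40/8 = 5.
Lever MA = effort arm / load arm = 1.8/0.6 = 3.
Combined ideal MA = 5 × 5 × 3 = 75.
Actual MA = 75 × 0.86 = 64.5.
Effort = load / actual MA = 14180 / 64.5 = 219.84 N.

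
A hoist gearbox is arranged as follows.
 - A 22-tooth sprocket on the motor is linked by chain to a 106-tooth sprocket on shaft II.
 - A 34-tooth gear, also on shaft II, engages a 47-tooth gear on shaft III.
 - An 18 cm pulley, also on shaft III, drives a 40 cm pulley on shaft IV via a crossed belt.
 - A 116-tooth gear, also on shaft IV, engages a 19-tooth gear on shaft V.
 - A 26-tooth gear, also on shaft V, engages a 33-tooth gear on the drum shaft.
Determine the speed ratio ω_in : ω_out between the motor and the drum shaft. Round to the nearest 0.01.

Each stage contributes driven/driver: chain 106/22 = 4.8182, gear mesh 47/34 = 1.3824, belt 40/18 = 2.2222, gear mesh 19/116 = 0.16379, gear mesh 33/26 = 1.2692.
Overall: 4.8182 × 1.3824 × 2.2222 × 0.16379 × 1.2692 = 3.077.

3.08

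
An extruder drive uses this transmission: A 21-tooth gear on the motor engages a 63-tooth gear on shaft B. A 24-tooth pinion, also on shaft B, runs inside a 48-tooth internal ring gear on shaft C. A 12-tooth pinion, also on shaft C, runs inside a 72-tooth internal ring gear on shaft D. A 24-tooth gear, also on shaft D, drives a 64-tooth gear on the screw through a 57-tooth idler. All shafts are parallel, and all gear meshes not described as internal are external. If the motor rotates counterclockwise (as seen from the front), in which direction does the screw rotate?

clockwise

the motor → shaft B: external mesh, 1 reversal → CW.
shaft B → shaft C: internal mesh, same direction → CW.
shaft C → shaft D: internal mesh, same direction → CW.
shaft D → the screw: driver → idler → driven is 2 external meshes, 2 reversals → CW.
3 reversals in total — an odd number — so the screw turns opposite to the motor.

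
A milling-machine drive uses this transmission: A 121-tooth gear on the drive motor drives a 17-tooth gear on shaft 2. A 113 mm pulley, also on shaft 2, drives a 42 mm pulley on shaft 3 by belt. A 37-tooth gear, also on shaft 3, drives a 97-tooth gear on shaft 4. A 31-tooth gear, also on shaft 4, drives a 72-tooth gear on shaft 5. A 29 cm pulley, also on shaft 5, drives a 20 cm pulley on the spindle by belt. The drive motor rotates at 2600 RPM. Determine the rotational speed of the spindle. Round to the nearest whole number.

11857 RPM

gear mesh 17/121 = 0.1405 → 2600/0.1405 = 18506 RPM
belt 42/113 = 0.37168 → 18506/0.37168 = 49790 RPM
gear mesh 97/37 = 2.6216 → 49790/2.6216 = 18992 RPM
gear mesh 72/31 = 2.3226 → 18992/2.3226 = 8177.1 RPM
belt 20/29 = 0.68966 → 8177.1/0.68966 = 11857 RPM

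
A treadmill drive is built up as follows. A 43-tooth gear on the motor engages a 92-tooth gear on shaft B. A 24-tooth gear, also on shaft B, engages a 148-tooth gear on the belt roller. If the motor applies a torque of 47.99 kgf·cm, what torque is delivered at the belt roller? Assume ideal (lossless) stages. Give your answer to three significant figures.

Gear mesh: ratio = 92/43 = 2.1395; torque at shaft B = 47.99 × 2.1395 = 102.68 kgf·cm.
Gear mesh: ratio = 148/24 = 6.1667; torque at the belt roller = 102.68 × 6.1667 = 633.17 kgf·cm.

633 kgf·cm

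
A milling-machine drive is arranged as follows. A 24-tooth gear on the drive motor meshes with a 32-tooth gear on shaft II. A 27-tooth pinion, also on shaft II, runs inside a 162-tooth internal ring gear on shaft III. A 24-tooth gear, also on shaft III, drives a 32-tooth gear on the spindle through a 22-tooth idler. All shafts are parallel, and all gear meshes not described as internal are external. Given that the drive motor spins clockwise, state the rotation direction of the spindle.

the drive motor → shaft II: external mesh, 1 reversal → CCW.
shaft II → shaft III: internal mesh, same direction → CCW.
shaft III → the spindle: driver → idler → driven is 2 external meshes, 2 reversals → CCW.
3 reversals in total — an odd number — so the spindle turns opposite to the drive motor.

counterclockwise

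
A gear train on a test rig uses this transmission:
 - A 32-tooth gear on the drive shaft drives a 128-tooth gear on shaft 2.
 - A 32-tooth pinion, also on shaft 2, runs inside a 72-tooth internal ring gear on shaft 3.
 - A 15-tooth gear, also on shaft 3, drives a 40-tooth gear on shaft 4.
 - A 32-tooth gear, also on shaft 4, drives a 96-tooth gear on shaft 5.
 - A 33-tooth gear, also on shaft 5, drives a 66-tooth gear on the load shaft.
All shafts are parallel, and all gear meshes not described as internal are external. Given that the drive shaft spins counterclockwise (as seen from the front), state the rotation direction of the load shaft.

counterclockwise

the drive shaft → shaft 2: external mesh, 1 reversal → CW.
shaft 2 → shaft 3: internal mesh, same direction → CW.
shaft 3 → shaft 4: external mesh, 1 reversal → CCW.
shaft 4 → shaft 5: external mesh, 1 reversal → CW.
shaft 5 → the load shaft: external mesh, 1 reversal → CCW.
4 reversals in total — an even number — so the load shaft turns the same way as the drive shaft.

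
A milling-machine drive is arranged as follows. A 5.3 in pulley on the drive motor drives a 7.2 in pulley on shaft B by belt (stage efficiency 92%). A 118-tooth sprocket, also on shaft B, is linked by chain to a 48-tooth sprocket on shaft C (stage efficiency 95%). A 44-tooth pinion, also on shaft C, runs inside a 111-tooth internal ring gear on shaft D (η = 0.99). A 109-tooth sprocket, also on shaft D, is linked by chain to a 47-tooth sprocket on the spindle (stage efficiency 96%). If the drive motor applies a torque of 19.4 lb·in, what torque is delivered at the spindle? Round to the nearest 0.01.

belt 7.2/5.3 = 1.3585 → τ = 19.4·1.3585·0.92 = 24.246 lb·in
chain 48/118 = 0.40678 → τ = 24.246·0.40678·0.95 = 9.3698 lb·in
internal gear 111/44 = 2.5227 → τ = 9.3698·2.5227·0.99 = 23.401 lb·in
chain 47/109 = 0.43119 → τ = 23.401·0.43119·0.96 = 9.6867 lb·in

9.69 lb·in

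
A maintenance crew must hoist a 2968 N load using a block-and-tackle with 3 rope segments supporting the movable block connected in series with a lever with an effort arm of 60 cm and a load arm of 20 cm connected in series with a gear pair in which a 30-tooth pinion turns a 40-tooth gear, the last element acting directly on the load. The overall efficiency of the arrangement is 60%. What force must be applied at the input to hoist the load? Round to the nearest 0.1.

Block-and-tackle MA = number of supporting rope parts = 3.
Lever MA = effort arm / load arm = 60/20 = 3.
Gear pair MA = 40/30 = 1.3333.
Combined ideal MA = 3 × 3 × 1.3333 = 12.
Actual MA = 12 × 0.60 = 7.2.
Effort = load / actual MA = 2968 / 7.2 = 412.22 N.

412.2 N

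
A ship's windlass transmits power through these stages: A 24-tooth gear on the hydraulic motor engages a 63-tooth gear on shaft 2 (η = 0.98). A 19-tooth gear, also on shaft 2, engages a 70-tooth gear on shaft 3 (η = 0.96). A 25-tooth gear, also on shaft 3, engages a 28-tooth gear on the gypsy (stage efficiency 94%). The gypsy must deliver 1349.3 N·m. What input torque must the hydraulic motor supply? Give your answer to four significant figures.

140.9 N·m

Overall ratio R = 2.625 × 3.6842 × 1.12 = 10.832; overall efficiency η = 0.98 × 0.96 × 0.94 = 0.8844.
Input torque = output torque / (R × η) = 1349.3 / (10.832 × 0.8844) = 140.86 N·m.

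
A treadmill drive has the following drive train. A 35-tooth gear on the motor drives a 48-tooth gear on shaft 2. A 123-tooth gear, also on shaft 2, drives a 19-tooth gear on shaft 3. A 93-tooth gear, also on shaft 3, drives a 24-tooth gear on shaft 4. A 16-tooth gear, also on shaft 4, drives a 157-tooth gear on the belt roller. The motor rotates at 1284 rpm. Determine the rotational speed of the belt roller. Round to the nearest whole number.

2394 rpm

the motor → shaft 2 (gear mesh, 48/35): 1284 ÷ 1.3714 = 936.25 rpm
shaft 2 → shaft 3 (gear mesh, 19/123): 936.25 ÷ 0.15447 = 6061 rpm
shaft 3 → shaft 4 (gear mesh, 24/93): 6061 ÷ 0.25806 = 23486 rpm
shaft 4 → the belt roller (gear mesh, 157/16): 23486 ÷ 9.8125 = 2393.5 rpm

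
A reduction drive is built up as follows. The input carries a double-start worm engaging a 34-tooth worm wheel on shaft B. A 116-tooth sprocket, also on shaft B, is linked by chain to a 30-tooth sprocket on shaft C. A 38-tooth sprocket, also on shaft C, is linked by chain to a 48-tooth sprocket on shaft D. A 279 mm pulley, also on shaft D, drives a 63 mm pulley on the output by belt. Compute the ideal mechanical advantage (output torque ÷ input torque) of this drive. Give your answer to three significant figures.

1.25

Each stage contributes driven/driver: worm 34/2 = 17, chain 30/116 = 0.25862, chain 48/38 = 1.2632, belt 63/279 = 0.22581.
Overall: 17 × 0.25862 × 1.2632 × 0.22581 = 1.254.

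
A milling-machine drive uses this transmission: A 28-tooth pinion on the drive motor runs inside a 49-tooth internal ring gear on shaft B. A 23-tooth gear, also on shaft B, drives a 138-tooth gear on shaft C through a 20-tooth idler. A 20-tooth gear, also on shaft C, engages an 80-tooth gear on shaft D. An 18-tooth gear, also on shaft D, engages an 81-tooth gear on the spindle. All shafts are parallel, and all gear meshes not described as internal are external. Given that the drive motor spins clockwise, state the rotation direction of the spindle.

clockwise

the drive motor → shaft B: internal mesh, same direction → CW.
shaft B → shaft C: driver → idler → driven is 2 external meshes, 2 reversals → CW.
shaft C → shaft D: external mesh, 1 reversal → CCW.
shaft D → the spindle: external mesh, 1 reversal → CW.
4 reversals in total — an even number — so the spindle turns the same way as the drive motor.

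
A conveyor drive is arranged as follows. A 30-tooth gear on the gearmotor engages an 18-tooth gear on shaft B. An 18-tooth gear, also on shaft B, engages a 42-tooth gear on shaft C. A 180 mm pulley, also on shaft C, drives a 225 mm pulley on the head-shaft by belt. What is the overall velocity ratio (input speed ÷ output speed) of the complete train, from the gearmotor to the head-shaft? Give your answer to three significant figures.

1.75

Each stage contributes driven/driver: gear mesh 18/30 = 0.6, gear mesh 42/18 = 2.3333, belt 225/180 = 1.25.
Overall: 0.6 × 2.3333 × 1.25 = 1.75.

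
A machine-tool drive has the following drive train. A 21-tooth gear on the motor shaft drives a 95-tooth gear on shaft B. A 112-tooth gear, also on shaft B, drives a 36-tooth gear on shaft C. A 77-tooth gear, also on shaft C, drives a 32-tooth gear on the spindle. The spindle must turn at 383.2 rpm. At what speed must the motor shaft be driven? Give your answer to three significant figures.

Overall ratio R = 4.5238 × 0.32143 × 0.41558 = 0.60429.
Required input speed = output speed × R = 383.2 × 0.60429 = 231.57 rpm.

232 rpm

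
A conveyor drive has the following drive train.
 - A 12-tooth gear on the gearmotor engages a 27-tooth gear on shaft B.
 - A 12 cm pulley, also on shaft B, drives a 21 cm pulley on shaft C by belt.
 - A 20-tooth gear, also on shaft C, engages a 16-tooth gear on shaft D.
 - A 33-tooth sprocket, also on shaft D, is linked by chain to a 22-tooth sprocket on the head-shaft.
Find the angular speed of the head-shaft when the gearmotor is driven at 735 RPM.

350 RPM

Gear mesh: ratio = 27/12 = 2.25, so shaft B turns at 735 / 2.25 = 326.67 RPM.
Belt: ratio = 21/12 = 1.75, so shaft C turns at 326.67 / 1.75 = 186.67 RPM.
Gear mesh: ratio = 16/20 = 0.8, so shaft D turns at 186.67 / 0.8 = 233.33 RPM.
Chain: ratio = 22/33 = 0.66667, so the head-shaft turns at 233.33 / 0.66667 = 350 RPM.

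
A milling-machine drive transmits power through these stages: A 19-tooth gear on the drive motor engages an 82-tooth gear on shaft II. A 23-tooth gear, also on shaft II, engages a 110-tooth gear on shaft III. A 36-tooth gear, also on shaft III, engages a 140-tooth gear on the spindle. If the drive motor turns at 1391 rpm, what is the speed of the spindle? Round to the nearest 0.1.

gear mesh 82/19 = 4.3158 → 1391/4.3158 = 322.3 rpm
gear mesh 110/23 = 4.7826 → 322.3/4.7826 = 67.391 rpm
gear mesh 140/36 = 3.8889 → 67.391/3.8889 = 17.329 rpm

17.3 rpm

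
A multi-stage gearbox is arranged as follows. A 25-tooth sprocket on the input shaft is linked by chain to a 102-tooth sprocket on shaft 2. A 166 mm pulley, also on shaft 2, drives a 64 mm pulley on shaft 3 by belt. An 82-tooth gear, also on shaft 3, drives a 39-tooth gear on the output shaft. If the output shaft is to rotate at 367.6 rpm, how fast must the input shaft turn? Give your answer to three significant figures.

275 rpm

Overall ratio R = 4.08 × 0.38554 × 0.47561 = 0.74814.
Required input speed = output speed × R = 367.6 × 0.74814 = 275.02 rpm.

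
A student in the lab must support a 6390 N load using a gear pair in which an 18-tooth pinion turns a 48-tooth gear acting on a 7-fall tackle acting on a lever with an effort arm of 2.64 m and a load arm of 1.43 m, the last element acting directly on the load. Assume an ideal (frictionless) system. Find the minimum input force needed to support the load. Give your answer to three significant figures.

Gear pair MA = 48/18 = 2.6667.
Block-and-tackle MA = number of supporting rope parts = 7.
Lever MA = effort arm / load arm = 2.64/1.43 = 1.8462.
Combined ideal MA = 2.6667 × 7 × 1.8462 = 34.462.
Effort = load / MA = 6390 / 34.462 = 185.42 N.

185 N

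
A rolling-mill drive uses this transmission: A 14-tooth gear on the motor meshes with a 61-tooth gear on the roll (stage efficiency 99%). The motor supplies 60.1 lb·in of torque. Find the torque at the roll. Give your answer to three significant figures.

259 lb·in

After the gear mesh (61/14): 60.1 × 4.3571 × 0.99 = 259.25 lb·in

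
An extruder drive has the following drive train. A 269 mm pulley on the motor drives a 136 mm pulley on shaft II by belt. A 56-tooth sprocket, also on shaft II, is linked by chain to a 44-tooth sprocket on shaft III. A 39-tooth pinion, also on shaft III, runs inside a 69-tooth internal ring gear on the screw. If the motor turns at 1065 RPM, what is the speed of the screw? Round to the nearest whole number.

the motor → shaft II (belt, 136/269): 1065 ÷ 0.50558 = 2106.5 RPM
shaft II → shaft III (chain, 44/56): 2106.5 ÷ 0.78571 = 2681 RPM
shaft III → the screw (internal gear, 69/39): 2681 ÷ 1.7692 = 1515.4 RPM

1515 RPM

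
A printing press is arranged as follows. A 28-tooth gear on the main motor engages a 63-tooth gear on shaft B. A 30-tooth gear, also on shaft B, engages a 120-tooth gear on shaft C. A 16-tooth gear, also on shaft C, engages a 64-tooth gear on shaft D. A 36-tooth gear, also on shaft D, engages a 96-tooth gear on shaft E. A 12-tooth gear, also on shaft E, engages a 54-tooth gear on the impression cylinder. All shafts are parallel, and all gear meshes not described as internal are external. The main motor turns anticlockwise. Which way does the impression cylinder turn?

the main motor → shaft B: external mesh, 1 reversal → CW.
shaft B → shaft C: external mesh, 1 reversal → CCW.
shaft C → shaft D: external mesh, 1 reversal → CW.
shaft D → shaft E: external mesh, 1 reversal → CCW.
shaft E → the impression cylinder: external mesh, 1 reversal → CW.
5 reversals in total — an odd number — so the impression cylinder turns opposite to the main motor.

clockwise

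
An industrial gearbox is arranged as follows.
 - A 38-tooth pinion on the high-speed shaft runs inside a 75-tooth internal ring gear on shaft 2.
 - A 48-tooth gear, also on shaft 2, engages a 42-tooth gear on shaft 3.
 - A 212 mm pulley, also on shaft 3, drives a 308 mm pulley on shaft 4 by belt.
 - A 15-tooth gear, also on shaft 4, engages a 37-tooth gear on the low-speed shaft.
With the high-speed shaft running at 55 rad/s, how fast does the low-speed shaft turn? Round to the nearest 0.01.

Internal gear: ratio = 75/38 = 1.9737, so shaft 2 turns at 55 / 1.9737 = 27.867 rad/s.
Gear mesh: ratio = 42/48 = 0.875, so shaft 3 turns at 27.867 / 0.875 = 31.848 rad/s.
Belt: ratio = 308/212 = 1.4528, so shaft 4 turns at 31.848 / 1.4528 = 21.921 rad/s.
Gear mesh: ratio = 37/15 = 2.4667, so the low-speed shaft turns at 21.921 / 2.4667 = 8.8869 rad/s.

8.89 rad/s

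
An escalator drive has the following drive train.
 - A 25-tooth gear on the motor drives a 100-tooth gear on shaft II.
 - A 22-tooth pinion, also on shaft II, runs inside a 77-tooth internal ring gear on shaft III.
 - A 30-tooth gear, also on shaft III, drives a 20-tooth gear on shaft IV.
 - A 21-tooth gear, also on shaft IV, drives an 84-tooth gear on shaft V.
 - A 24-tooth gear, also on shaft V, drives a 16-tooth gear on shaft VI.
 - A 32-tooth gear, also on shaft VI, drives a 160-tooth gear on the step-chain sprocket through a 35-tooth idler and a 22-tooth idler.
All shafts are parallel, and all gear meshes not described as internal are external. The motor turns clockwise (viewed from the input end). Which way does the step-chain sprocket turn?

the motor → shaft II: external mesh, 1 reversal → CCW.
shaft II → shaft III: internal mesh, same direction → CCW.
shaft III → shaft IV: external mesh, 1 reversal → CW.
shaft IV → shaft V: external mesh, 1 reversal → CCW.
shaft V → shaft VI: external mesh, 1 reversal → CW.
shaft VI → the step-chain sprocket: driver → idler → idler → driven is 3 external meshes, 3 reversals → CCW.
7 reversals in total — an odd number — so the step-chain sprocket turns opposite to the motor.

counterclockwise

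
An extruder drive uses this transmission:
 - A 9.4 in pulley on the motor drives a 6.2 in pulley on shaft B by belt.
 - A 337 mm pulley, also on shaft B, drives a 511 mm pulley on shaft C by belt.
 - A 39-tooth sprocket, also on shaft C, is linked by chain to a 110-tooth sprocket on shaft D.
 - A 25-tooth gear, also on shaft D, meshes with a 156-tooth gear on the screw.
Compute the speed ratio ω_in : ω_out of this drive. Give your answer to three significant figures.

Each stage contributes driven/driver: belt 6.2/9.4 = 0.65957, belt 511/337 = 1.5163, chain 110/39 = 2.8205, gear mesh 156/25 = 6.24.
Overall: 0.65957 × 1.5163 × 2.8205 × 6.24 = 17.602.

17.6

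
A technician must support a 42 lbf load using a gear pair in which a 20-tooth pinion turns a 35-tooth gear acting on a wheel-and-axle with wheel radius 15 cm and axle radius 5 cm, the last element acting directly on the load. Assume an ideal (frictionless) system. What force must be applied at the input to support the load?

8 lbf

Gear pair MA = 35/20 = 1.75.
Wheel-and-axle MA = R/r = 15/5 = 3.
Combined ideal MA = 1.75 × 3 = 5.25.
Effort = load / MA = 42 / 5.25 = 8 lbf.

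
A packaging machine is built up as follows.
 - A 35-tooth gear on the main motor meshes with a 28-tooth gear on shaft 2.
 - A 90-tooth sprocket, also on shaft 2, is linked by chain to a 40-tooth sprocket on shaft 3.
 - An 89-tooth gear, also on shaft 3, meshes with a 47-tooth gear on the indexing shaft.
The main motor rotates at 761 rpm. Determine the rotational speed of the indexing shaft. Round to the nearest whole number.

gear mesh 28/35 = 0.8 → 761/0.8 = 951.25 rpm
chain 40/90 = 0.44444 → 951.25/0.44444 = 2140.3 rpm
gear mesh 47/89 = 0.52809 → 2140.3/0.52809 = 4052.9 rpm

4053 rpm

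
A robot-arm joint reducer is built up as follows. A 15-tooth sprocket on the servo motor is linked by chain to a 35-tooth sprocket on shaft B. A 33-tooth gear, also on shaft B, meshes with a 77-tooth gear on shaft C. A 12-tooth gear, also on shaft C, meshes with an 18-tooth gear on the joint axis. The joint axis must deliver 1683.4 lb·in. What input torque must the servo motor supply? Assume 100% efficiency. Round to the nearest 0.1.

206.1 lb·in

Overall ratio R = 2.3333 × 2.3333 × 1.5 = 8.1667.
Input torque = output torque / R = 1683.4 / 8.1667 = 206.13 lb·in.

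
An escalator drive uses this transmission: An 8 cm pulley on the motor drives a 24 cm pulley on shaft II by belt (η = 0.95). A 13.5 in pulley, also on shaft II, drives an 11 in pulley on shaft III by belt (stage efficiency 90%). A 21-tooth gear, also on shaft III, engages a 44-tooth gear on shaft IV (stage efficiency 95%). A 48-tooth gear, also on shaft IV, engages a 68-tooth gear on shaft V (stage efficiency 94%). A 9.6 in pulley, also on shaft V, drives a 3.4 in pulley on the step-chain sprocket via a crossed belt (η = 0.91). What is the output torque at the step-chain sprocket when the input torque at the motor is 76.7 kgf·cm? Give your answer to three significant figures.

After the belt (24/8): 76.7 × 3 × 0.95 = 218.59 kgf·cm
After the belt (11/13.5): 218.59 × 0.81481 × 0.90 = 160.3 kgf·cm
After the gear mesh (44/21): 160.3 × 2.0952 × 0.95 = 319.08 kgf·cm
After the gear mesh (68/48): 319.08 × 1.4167 × 0.94 = 424.91 kgf·cm
After the belt (3.4/9.6): 424.91 × 0.35417 × 0.91 = 136.94 kgf·cm

137 kgf·cm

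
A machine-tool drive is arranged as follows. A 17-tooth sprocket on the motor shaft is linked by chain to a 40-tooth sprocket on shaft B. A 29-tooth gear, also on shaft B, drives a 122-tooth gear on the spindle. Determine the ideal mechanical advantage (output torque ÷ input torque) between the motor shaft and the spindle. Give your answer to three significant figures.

9.90

Each stage contributes driven/driver: chain 40/17 = 2.3529, gear mesh 122/29 = 4.2069.
Overall: 2.3529 × 4.2069 = 9.8986.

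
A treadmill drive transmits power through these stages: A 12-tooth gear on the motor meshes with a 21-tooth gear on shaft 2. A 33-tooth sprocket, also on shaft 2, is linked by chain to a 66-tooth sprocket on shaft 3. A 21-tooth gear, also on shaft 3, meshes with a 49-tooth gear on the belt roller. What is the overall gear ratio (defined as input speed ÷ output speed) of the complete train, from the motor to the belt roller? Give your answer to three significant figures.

8.17

Each stage contributes driven/driver: gear mesh 21/12 = 1.75, chain 66/33 = 2, gear mesh 49/21 = 2.3333.
Overall: 1.75 × 2 × 2.3333 = 8.1667.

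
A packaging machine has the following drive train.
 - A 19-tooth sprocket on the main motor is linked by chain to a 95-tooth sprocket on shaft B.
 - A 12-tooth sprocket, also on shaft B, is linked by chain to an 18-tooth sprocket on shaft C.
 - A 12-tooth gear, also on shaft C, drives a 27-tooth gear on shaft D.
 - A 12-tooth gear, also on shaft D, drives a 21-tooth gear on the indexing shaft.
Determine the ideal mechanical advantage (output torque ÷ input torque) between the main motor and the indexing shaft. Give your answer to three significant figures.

29.5

Each stage contributes driven/driver: chain 95/19 = 5, chain 18/12 = 1.5, gear mesh 27/12 = 2.25, gear mesh 21/12 = 1.75.
Overall: 5 × 1.5 × 2.25 × 1.75 = 29.531.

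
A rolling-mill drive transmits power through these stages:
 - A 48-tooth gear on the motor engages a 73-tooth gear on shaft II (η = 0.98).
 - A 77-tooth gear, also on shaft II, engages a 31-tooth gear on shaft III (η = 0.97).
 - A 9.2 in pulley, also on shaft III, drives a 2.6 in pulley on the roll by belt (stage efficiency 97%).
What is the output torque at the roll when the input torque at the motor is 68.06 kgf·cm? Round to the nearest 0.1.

gear mesh 73/48 = 1.5208 → τ = 68.06·1.5208·0.98 = 101.44 kgf·cm
gear mesh 31/77 = 0.4026 → τ = 101.44·0.4026·0.97 = 39.613 kgf·cm
belt 2.6/9.2 = 0.28261 → τ = 39.613·0.28261·0.97 = 10.859 kgf·cm

10.9 kgf·cm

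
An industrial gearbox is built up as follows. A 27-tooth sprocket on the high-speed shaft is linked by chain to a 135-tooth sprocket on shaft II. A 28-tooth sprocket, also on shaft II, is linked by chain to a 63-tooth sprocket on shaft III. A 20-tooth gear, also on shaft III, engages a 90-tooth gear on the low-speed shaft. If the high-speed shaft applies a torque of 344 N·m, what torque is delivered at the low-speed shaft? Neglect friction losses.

After the chain (135/27): 344 × 5 = 1720 N·m
After the chain (63/28): 1720 × 2.25 = 3870 N·m
After the gear mesh (90/20): 3870 × 4.5 = 17415 N·m

17415 N·m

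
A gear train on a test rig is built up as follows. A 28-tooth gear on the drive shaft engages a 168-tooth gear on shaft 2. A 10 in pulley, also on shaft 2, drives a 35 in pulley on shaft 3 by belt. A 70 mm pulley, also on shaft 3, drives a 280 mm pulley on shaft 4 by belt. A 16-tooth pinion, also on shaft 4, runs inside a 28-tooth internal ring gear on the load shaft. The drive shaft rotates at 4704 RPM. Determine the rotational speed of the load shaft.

32 RPM

the drive shaft → shaft 2 (gear mesh, 168/28): 4704 ÷ 6 = 784 RPM
shaft 2 → shaft 3 (belt, 35/10): 784 ÷ 3.5 = 224 RPM
shaft 3 → shaft 4 (belt, 280/70): 224 ÷ 4 = 56 RPM
shaft 4 → the load shaft (internal gear, 28/16): 56 ÷ 1.75 = 32 RPM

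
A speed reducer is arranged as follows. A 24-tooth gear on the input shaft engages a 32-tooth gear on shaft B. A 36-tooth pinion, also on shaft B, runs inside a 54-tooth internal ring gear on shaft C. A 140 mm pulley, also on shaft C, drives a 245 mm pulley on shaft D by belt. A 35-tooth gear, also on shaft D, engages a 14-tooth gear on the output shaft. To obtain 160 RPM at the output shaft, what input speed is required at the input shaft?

224 RPM

Overall ratio R = 1.3333 × 1.5 × 1.75 × 0.4 = 1.4.
Required input speed = output speed × R = 160 × 1.4 = 224 RPM.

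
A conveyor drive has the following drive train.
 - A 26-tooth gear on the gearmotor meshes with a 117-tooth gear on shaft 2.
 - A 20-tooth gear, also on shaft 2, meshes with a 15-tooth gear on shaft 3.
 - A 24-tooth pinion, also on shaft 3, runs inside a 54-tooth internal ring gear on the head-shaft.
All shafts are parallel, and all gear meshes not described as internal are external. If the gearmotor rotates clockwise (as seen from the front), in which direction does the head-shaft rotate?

clockwise

the gearmotor → shaft 2: external mesh, 1 reversal → CCW.
shaft 2 → shaft 3: external mesh, 1 reversal → CW.
shaft 3 → the head-shaft: internal mesh, same direction → CW.
2 reversals in total — an even number — so the head-shaft turns the same way as the gearmotor.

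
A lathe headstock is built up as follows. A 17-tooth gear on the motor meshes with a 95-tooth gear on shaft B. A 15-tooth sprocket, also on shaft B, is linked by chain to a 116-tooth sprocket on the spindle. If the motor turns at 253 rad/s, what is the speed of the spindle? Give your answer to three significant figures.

the motor → shaft B (gear mesh, 95/17): 253 ÷ 5.5882 = 45.274 rad/s
shaft B → the spindle (chain, 116/15): 45.274 ÷ 7.7333 = 5.8544 rad/s

5.85 rad/s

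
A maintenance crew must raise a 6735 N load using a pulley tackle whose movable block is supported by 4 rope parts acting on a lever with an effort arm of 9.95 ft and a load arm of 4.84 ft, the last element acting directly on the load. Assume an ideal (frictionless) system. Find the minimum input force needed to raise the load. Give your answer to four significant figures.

819.0 N

Block-and-tackle MA = number of supporting rope parts = 4.
Lever MA = effort arm / load arm = 9.95/4.84 = 2.0558.
Combined ideal MA = 4 × 2.0558 = 8.2231.
Effort = load / MA = 6735 / 8.2231 = 819.03 N.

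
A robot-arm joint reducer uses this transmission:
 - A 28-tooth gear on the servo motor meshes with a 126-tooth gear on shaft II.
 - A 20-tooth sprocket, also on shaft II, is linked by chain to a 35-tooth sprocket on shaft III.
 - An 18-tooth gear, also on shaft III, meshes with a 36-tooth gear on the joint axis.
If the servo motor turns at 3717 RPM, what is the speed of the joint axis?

the servo motor → shaft II (gear mesh, 126/28): 3717 ÷ 4.5 = 826 RPM
shaft II → shaft III (chain, 35/20): 826 ÷ 1.75 = 472 RPM
shaft III → the joint axis (gear mesh, 36/18): 472 ÷ 2 = 236 RPM

236 RPM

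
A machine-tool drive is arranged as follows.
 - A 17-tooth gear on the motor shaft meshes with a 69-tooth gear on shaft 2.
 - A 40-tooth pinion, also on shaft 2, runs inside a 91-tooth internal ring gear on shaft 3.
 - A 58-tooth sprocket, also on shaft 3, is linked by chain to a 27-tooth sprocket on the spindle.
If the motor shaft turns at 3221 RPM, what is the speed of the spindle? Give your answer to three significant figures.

749 RPM

gear mesh 69/17 = 4.0588 → 3221/4.0588 = 793.58 RPM
internal gear 91/40 = 2.275 → 793.58/2.275 = 348.83 RPM
chain 27/58 = 0.46552 → 348.83/0.46552 = 749.33 RPM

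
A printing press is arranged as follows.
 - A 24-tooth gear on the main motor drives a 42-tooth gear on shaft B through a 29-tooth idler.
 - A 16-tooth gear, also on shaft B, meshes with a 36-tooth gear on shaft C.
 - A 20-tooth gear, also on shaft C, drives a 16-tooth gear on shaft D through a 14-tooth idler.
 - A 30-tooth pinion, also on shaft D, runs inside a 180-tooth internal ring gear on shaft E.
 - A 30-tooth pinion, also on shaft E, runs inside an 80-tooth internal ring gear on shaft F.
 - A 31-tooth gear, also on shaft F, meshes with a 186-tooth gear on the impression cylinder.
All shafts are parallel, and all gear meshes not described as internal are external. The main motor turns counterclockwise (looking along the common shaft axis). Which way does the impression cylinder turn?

counterclockwise

the main motor → shaft B: driver → idler → driven is 2 external meshes, 2 reversals → CCW.
shaft B → shaft C: external mesh, 1 reversal → CW.
shaft C → shaft D: driver → idler → driven is 2 external meshes, 2 reversals → CW.
shaft D → shaft E: internal mesh, same direction → CW.
shaft E → shaft F: internal mesh, same direction → CW.
shaft F → the impression cylinder: external mesh, 1 reversal → CCW.
6 reversals in total — an even number — so the impression cylinder turns the same way as the main motor.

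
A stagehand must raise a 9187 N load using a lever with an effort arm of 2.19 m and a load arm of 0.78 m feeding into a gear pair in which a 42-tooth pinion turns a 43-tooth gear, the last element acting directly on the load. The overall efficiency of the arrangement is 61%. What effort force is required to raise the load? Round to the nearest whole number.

Lever MA = effort arm / load arm = 2.19/0.78 = 2.8077.
Gear pair MA = 43/42 = 1.0238.
Combined ideal MA = 2.8077 × 1.0238 = 2.8745.
Actual MA = 2.8745 × 0.61 = 1.7535.
Effort = load / actual MA = 9187 / 1.7535 = 5239.3 N.

5239 N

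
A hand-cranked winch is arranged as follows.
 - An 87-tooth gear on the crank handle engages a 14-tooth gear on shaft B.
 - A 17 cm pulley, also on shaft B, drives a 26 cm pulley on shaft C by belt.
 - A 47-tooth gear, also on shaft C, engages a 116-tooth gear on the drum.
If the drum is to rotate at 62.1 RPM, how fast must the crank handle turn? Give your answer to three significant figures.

Overall ratio R = 0.16092 × 1.5294 × 2.4681 = 0.60743.
Required input speed = output speed × R = 62.1 × 0.60743 = 37.721 RPM.

37.7 RPM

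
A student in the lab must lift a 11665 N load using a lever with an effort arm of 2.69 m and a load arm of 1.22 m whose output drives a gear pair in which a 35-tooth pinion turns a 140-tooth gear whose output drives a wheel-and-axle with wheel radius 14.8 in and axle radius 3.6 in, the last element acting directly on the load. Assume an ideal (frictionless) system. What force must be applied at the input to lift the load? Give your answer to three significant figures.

322 N

Lever MA = effort arm / load arm = 2.69/1.22 = 2.2049.
Gear pair MA = 140/35 = 4.
Wheel-and-axle MA = R/r = 14.8/3.6 = 4.1111.
Combined ideal MA = 2.2049 × 4 × 4.1111 = 36.259.
Effort = load / MA = 11665 / 36.259 = 321.72 N.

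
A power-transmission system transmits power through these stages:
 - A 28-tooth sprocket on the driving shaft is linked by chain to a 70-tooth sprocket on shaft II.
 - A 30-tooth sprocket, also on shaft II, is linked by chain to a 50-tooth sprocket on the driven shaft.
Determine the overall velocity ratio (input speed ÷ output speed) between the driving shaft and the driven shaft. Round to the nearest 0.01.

4.17

Each stage contributes driven/driver: chain 70/28 = 2.5, chain 50/30 = 1.6667.
Overall: 2.5 × 1.6667 = 4.1667.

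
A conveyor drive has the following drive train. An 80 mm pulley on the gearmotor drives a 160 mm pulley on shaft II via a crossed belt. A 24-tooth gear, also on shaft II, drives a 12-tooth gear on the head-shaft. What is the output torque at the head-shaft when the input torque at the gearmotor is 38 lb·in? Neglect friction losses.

belt 160/80 = 2 → τ = 38·2 = 76 lb·in
gear mesh 12/24 = 0.5 → τ = 76·0.5 = 38 lb·in

38 lb·in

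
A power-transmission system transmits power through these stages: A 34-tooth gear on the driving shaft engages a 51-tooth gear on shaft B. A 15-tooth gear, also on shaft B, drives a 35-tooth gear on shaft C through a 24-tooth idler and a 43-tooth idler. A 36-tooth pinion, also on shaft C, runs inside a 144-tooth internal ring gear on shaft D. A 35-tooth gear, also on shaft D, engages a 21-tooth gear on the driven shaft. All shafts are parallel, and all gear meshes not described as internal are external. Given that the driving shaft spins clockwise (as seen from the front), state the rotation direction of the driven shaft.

counterclockwise

the driving shaft → shaft B: external mesh, 1 reversal → CCW.
shaft B → shaft C: driver → idler → idler → driven is 3 external meshes, 3 reversals → CW.
shaft C → shaft D: internal mesh, same direction → CW.
shaft D → the driven shaft: external mesh, 1 reversal → CCW.
5 reversals in total — an odd number — so the driven shaft turns opposite to the driving shaft.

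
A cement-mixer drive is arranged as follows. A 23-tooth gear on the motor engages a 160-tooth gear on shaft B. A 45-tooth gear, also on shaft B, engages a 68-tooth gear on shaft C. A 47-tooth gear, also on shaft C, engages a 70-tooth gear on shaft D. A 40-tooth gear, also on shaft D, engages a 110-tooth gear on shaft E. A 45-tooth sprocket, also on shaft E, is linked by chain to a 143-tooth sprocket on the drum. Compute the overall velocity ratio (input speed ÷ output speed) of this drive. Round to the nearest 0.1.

Each stage contributes driven/driver: gear mesh 160/23 = 6.9565, gear mesh 68/45 = 1.5111, gear mesh 70/47 = 1.4894, gear mesh 110/40 = 2.75, chain 143/45 = 3.1778.
Overall: 6.9565 × 1.5111 × 1.4894 × 2.75 × 3.1778 = 136.82.

136.8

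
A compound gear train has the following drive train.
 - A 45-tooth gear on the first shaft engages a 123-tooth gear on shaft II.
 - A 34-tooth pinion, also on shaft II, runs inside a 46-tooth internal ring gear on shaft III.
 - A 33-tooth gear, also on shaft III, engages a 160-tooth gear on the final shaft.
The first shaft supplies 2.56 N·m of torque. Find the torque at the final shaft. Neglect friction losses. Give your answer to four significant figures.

After the gear mesh (123/45): 2.56 × 2.7333 = 6.9973 N·m
After the internal gear (46/34): 6.9973 × 1.3529 = 9.467 N·m
After the gear mesh (160/33): 9.467 × 4.8485 = 45.901 N·m

45.90 N·m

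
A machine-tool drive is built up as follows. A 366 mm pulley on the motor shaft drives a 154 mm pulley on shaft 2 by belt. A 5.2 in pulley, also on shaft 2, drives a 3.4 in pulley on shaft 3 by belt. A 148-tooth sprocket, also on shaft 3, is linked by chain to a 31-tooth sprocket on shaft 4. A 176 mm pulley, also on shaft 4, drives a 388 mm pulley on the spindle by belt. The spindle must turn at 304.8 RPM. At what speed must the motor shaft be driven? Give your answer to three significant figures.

38.7 RPM

Overall ratio R = 0.42077 × 0.65385 × 0.20946 × 2.2045 = 0.12704.
Required input speed = output speed × R = 304.8 × 0.12704 = 38.721 RPM.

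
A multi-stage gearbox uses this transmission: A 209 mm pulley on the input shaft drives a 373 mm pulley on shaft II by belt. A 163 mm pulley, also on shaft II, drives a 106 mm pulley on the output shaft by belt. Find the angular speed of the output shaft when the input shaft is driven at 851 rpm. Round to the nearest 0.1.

belt 373/209 = 1.7847 → 851/1.7847 = 476.83 rpm
belt 106/163 = 0.65031 → 476.83/0.65031 = 733.24 rpm

733.2 rpm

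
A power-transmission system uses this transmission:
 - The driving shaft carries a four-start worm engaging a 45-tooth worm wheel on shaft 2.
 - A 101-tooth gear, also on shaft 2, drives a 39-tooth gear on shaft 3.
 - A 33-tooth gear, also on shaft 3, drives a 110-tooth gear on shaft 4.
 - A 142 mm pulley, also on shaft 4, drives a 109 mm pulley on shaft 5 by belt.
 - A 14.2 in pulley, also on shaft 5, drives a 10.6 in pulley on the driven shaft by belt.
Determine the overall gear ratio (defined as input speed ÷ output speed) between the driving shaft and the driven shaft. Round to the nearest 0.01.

8.30

Each stage contributes driven/driver: worm 45/4 = 11.25, gear mesh 39/101 = 0.38614, gear mesh 110/33 = 3.3333, belt 109/142 = 0.76761, belt 10.6/14.2 = 0.74648.
Overall: 11.25 × 0.38614 × 3.3333 × 0.76761 × 0.74648 = 8.2972.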